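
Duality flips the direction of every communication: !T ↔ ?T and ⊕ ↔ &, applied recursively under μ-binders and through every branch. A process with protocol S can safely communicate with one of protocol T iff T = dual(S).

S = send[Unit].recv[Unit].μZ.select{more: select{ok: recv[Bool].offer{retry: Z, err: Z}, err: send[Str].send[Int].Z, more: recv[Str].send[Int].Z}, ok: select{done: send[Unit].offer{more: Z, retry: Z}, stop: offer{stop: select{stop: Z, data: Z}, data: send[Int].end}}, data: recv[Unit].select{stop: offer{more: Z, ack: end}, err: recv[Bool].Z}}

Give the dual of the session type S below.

recv[Unit].send[Unit].μZ.offer{more: offer{ok: send[Bool].select{retry: Z, err: Z}, err: recv[Str].recv[Int].Z, more: send[Str].recv[Int].Z}, ok: offer{done: recv[Unit].select{more: Z, retry: Z}, stop: select{stop: offer{stop: Z, data: Z}, data: recv[Int].end}}, data: send[Unit].offer{stop: select{more: Z, ack: end}, err: send[Bool].Z}}

send[Unit] ↦ recv[Unit]
  recv[Unit] ↦ send[Unit]
    μZ ↦ μZ  (binder kept)
      select{more,ok,data} ↦ offer{more,ok,data}  (select→offer)
        case more:
          select{ok,err,more} ↦ offer{ok,err,more}  (select→offer)
            case ok:
              recv[Bool] ↦ send[Bool]
                offer{retry,err} ↦ select{retry,err}  (&→⊕)
                  case retry:
                    dual(Z) = Z
                  case err:
                    dual(Z) = Z
            case err:
              send[Str] ↦ recv[Str]
                send[Int] ↦ recv[Int]
                  dual(Z) = Z
            case more:
              recv[Str] ↦ send[Str]
                send[Int] ↦ recv[Int]
                  dual(Z) = Z
        case ok:
          select{done,stop} ↦ offer{done,stop}  (select→offer)
            case done:
              send[Unit] ↦ recv[Unit]
                offer{more,retry} ↦ select{more,retry}  (&→⊕)
                  case more:
                    dual(Z) = Z
                  case retry:
                    dual(Z) = Z
            case stop:
              offer{stop,data} ↦ select{stop,data}  (&→⊕)
                case stop:
                  select{stop,data} ↦ offer{stop,data}  (select→offer)
                    case stop:
                      dual(Z) = Z
                    case data:
                      dual(Z) = Z
                case data:
                  send[Int] ↦ recv[Int]
                    dual(end) = end
        case data:
          recv[Unit] ↦ send[Unit]
            select{stop,err} ↦ offer{stop,err}  (select→offer)
              case stop:
                offer{more,ack} ↦ select{more,ack}  (&→⊕)
                  case more:
                    dual(Z) = Z
                  case ack:
                    dual(end) = end
              case err:
                recv[Bool] ↦ send[Bool]
                  dual(Z) = Z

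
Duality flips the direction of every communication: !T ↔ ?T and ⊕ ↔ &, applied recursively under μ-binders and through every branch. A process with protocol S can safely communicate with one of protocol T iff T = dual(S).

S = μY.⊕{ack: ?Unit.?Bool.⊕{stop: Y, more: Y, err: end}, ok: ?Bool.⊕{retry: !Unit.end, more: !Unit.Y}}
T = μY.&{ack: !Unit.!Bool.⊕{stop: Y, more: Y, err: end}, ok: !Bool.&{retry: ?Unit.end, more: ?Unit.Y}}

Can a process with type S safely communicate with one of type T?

NO

μY ‖ μY  match (rec unchanged)
  ⊕{ack,ok} ‖ &{ack,ok}  match same labels
    [ack]
      ?Unit ‖ !Unit  match
        ?Bool ‖ !Bool  match
          ⊕{stop,more,err} ‖ ⊕{stop,more,err}  ✗ choice polarity not flipped — not dual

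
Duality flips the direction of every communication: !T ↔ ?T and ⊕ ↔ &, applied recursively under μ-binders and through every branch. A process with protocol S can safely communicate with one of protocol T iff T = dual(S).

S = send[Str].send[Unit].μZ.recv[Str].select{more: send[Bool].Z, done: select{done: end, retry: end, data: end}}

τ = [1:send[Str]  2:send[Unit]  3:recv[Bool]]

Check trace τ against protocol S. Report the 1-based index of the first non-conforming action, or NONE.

step 1: send[Str]  ✓  now at send[Unit].μZ.…
step 2: send[Unit]  ✓  now at μZ.…
step 3: got recv[Bool], protocol expects recv[Str]  ✗

3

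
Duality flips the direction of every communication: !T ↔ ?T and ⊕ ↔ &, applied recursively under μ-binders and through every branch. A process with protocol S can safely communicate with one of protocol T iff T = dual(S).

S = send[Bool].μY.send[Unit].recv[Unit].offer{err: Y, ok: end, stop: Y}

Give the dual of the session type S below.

send[Bool] ↦ recv[Bool]
  μY ↦ μY  (rec unchanged)
    send[Unit] ↦ recv[Unit]
      recv[Unit] ↦ send[Unit]
        offer{err,ok,stop} ↦ select{err,ok,stop}  (offer→select)
          case err:
            Y self-dual
          case ok:
            end self-dual
          case stop:
            Y self-dual

recv[Bool].μY.recv[Unit].send[Unit].select{err: Y, ok: end, stop: Y}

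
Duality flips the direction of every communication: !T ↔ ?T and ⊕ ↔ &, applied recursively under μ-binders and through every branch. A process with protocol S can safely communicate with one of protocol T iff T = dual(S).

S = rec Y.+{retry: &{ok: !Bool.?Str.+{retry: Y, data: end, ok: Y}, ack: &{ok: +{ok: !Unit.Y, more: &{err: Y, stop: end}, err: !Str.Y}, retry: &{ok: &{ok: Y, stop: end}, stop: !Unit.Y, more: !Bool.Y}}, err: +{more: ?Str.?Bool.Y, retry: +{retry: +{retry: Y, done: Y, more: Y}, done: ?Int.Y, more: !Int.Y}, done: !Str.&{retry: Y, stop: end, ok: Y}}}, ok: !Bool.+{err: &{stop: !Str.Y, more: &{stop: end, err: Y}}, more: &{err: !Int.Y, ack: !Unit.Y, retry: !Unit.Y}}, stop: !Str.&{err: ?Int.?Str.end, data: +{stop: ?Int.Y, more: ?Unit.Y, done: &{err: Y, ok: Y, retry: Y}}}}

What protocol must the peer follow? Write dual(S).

rec Y = rec Y  (binder kept)
  +{retry,ok,stop} = &{retry,ok,stop}  (select→offer)
    • retry:
      &{ok,ack,err} = +{ok,ack,err}  (&→⊕)
        • ok:
          !Bool = ?Bool
            ?Str = !Str
              +{retry,data,ok} = &{retry,data,ok}  (select→offer)
                • retry:
                  Y self-dual
                • data:
                  end self-dual
                • ok:
                  Y self-dual
        • ack:
          &{ok,retry} = +{ok,retry}  (&→⊕)
            • ok:
              +{ok,more,err} = &{ok,more,err}  (select→offer)
                • ok:
                  !Unit = ?Unit
                    Y self-dual
                • more:
                  &{err,stop} = +{err,stop}  (&→⊕)
                    • err:
                      Y self-dual
                    • stop:
                      end self-dual
                • err:
                  !Str = ?Str
                    Y self-dual
            • retry:
              &{ok,stop,more} = +{ok,stop,more}  (&→⊕)
                • ok:
                  &{ok,stop} = +{ok,stop}  (&→⊕)
                    • ok:
                      Y self-dual
                    • stop:
                      end self-dual
                • stop:
                  !Unit = ?Unit
                    Y self-dual
                • more:
                  !Bool = ?Bool
                    Y self-dual
        • err:
          +{more,retry,done} = &{more,retry,done}  (select→offer)
            • more:
              ?Str = !Str
                ?Bool = !Bool
                  Y self-dual
            • retry:
              +{retry,done,more} = &{retry,done,more}  (select→offer)
                • retry:
                  +{retry,done,more} = &{retry,done,more}  (select→offer)
                    • retry:
                      Y self-dual
                    • done:
                      Y self-dual
                    • more:
                      Y self-dual
                • done:
                  ?Int = !Int
                    Y self-dual
                • more:
                  !Int = ?Int
                    Y self-dual
            • done:
              !Str = ?Str
                &{retry,stop,ok} = +{retry,stop,ok}  (&→⊕)
                  • retry:
                    Y self-dual
                  • stop:
                    end self-dual
                  • ok:
                    Y self-dual
    • ok:
      !Bool = ?Bool
        +{err,more} = &{err,more}  (select→offer)
          • err:
            &{stop,more} = +{stop,more}  (&→⊕)
              • stop:
                !Str = ?Str
                  Y self-dual
              • more:
                &{stop,err} = +{stop,err}  (&→⊕)
                  • stop:
                    end self-dual
                  • err:
                    Y self-dual
          • more:
            &{err,ack,retry} = +{err,ack,retry}  (&→⊕)
              • err:
                !Int = ?Int
                  Y self-dual
              • ack:
                !Unit = ?Unit
                  Y self-dual
              • retry:
                !Unit = ?Unit
                  Y self-dual
    • stop:
      !Str = ?Str
        &{err,data} = +{err,data}  (&→⊕)
          • err:
            ?Int = !Int
              ?Str = !Str
                end self-dual
          • data:
            +{stop,more,done} = &{stop,more,done}  (select→offer)
              • stop:
                ?Int = !Int
                  Y self-dual
              • more:
                ?Unit = !Unit
                  Y self-dual
              • done:
                &{err,ok,retry} = +{err,ok,retry}  (&→⊕)
                  • err:
                    Y self-dual
                  • ok:
                    Y self-dual
                  • retry:
                    Y self-dual

rec Y.&{retry: +{ok: ?Bool.!Str.&{retry: Y, data: end, ok: Y}, ack: +{ok: &{ok: ?Unit.Y, more: +{err: Y, stop: end}, err: ?Str.Y}, retry: +{ok: +{ok: Y, stop: end}, stop: ?Unit.Y, more: ?Bool.Y}}, err: &{more: !Str.!Bool.Y, retry: &{retry: &{retry: Y, done: Y, more: Y}, done: !Int.Y, more: ?Int.Y}, done: ?Str.+{retry: Y, stop: end, ok: Y}}}, ok: ?Bool.&{err: +{stop: ?Str.Y, more: +{stop: end, err: Y}}, more: +{err: ?Int.Y, ack: ?Unit.Y, retry: ?Unit.Y}}, stop: ?Str.+{err: !Int.!Str.end, data: &{stop: !Int.Y, more: !Unit.Y, done: +{err: Y, ok: Y, retry: Y}}}}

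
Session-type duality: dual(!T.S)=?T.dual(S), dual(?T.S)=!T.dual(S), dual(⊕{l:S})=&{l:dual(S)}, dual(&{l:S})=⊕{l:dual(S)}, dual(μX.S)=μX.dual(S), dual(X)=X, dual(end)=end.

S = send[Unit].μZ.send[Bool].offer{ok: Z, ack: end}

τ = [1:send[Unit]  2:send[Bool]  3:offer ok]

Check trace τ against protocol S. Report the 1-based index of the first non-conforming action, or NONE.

NONE

step 1: send[Unit]  ok  cont: μZ.…
step 2: send[Bool]  ok  cont: offer{ok: μZ.…, ack: end}
step 3: offer ok  ok  cont: μZ.…
trace exhausted — no violation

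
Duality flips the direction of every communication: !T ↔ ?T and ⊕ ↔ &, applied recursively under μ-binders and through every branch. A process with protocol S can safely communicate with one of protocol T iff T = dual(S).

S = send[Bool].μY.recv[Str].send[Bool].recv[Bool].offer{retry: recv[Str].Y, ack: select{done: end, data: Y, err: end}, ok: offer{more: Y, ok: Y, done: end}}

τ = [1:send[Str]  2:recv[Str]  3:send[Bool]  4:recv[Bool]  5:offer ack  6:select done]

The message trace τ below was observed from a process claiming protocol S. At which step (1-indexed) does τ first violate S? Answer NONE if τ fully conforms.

[1] got send[Str], protocol expects send[Bool]  ✗

1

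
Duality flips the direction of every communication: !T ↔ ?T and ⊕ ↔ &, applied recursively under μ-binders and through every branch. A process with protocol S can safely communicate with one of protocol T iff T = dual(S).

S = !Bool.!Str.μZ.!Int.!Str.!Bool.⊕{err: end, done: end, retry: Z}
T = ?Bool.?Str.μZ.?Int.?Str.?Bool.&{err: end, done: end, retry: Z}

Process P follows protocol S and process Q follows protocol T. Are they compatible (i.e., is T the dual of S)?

YES

!Bool | ?Bool  ok
  !Str | ?Str  ok
    μZ | μZ  ok (binder kept)
      !Int | ?Int  ok
        !Str | ?Str  ok
          !Bool | ?Bool  ok
            ⊕{err,done,retry} | &{err,done,retry}  ok same labels
              • err:
                end | end  ok
              • done:
                end | end  ok
              • retry:
                Z | Z  ok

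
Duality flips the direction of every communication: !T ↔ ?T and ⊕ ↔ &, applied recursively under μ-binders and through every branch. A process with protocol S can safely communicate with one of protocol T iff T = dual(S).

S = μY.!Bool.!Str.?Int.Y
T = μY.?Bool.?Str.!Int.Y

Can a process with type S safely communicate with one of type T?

YES

μY | μY  match (μ self-dual)
  !Bool | ?Bool  match
    !Str | ?Str  match
      ?Int | !Int  match
        Y | Y  match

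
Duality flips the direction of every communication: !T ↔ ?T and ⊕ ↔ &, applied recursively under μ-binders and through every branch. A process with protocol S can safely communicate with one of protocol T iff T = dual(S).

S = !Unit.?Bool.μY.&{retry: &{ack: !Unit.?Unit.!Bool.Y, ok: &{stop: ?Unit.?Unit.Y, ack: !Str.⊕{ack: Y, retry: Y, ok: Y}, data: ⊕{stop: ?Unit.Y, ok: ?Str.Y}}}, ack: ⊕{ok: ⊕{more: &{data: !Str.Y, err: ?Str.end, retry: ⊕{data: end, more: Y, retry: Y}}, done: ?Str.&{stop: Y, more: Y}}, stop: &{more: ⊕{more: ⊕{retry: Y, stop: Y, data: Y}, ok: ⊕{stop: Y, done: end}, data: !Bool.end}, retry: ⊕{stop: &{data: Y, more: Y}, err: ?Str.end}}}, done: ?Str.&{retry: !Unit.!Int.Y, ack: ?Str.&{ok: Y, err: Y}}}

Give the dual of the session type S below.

?Unit.!Bool.μY.⊕{retry: ⊕{ack: ?Unit.!Unit.?Bool.Y, ok: ⊕{stop: !Unit.!Unit.Y, ack: ?Str.&{ack: Y, retry: Y, ok: Y}, data: &{stop: !Unit.Y, ok: !Str.Y}}}, ack: &{ok: &{more: ⊕{data: ?Str.Y, err: !Str.end, retry: &{data: end, more: Y, retry: Y}}, done: !Str.⊕{stop: Y, more: Y}}, stop: ⊕{more: &{more: &{retry: Y, stop: Y, data: Y}, ok: &{stop: Y, done: end}, data: ?Bool.end}, retry: &{stop: ⊕{data: Y, more: Y}, err: !Str.end}}}, done: !Str.⊕{retry: ?Unit.?Int.Y, ack: !Str.⊕{ok: Y, err: Y}}}

!Unit ↦ ?Unit
  ?Bool ↦ !Bool
    μY ↦ μY  (μ self-dual)
      &{retry,ack,done} ↦ ⊕{retry,ack,done}  (offer→select)
        [retry]
          &{ack,ok} ↦ ⊕{ack,ok}  (offer→select)
            [ack]
              !Unit ↦ ?Unit
                ?Unit ↦ !Unit
                  !Bool ↦ ?Bool
                    Y self-dual
            [ok]
              &{stop,ack,data} ↦ ⊕{stop,ack,data}  (offer→select)
                [stop]
                  ?Unit ↦ !Unit
                    ?Unit ↦ !Unit
                      Y self-dual
                [ack]
                  !Str ↦ ?Str
                    ⊕{ack,retry,ok} ↦ &{ack,retry,ok}  (select→offer)
                      [ack]
                        Y self-dual
                      [retry]
                        Y self-dual
                      [ok]
                        Y self-dual
                [data]
                  ⊕{stop,ok} ↦ &{stop,ok}  (select→offer)
                    [stop]
                      ?Unit ↦ !Unit
                        Y self-dual
                    [ok]
                      ?Str ↦ !Str
                        Y self-dual
        [ack]
          ⊕{ok,stop} ↦ &{ok,stop}  (select→offer)
            [ok]
              ⊕{more,done} ↦ &{more,done}  (select→offer)
                [more]
                  &{data,err,retry} ↦ ⊕{data,err,retry}  (offer→select)
                    [data]
                      !Str ↦ ?Str
                        Y self-dual
                    [err]
                      ?Str ↦ !Str
                        end self-dual
                    [retry]
                      ⊕{data,more,retry} ↦ &{data,more,retry}  (select→offer)
                        [data]
                          end self-dual
                        [more]
                          Y self-dual
                        [retry]
                          Y self-dual
                [done]
                  ?Str ↦ !Str
                    &{stop,more} ↦ ⊕{stop,more}  (offer→select)
                      [stop]
                        Y self-dual
                      [more]
                        Y self-dual
            [stop]
              &{more,retry} ↦ ⊕{more,retry}  (offer→select)
                [more]
                  ⊕{more,ok,data} ↦ &{more,ok,data}  (select→offer)
                    [more]
                      ⊕{retry,stop,data} ↦ &{retry,stop,data}  (select→offer)
                        [retry]
                          Y self-dual
                        [stop]
                          Y self-dual
                        [data]
                          Y self-dual
                    [ok]
                      ⊕{stop,done} ↦ &{stop,done}  (select→offer)
                        [stop]
                          Y self-dual
                        [done]
                          end self-dual
                    [data]
                      !Bool ↦ ?Bool
                        end self-dual
                [retry]
                  ⊕{stop,err} ↦ &{stop,err}  (select→offer)
                    [stop]
                      &{data,more} ↦ ⊕{data,more}  (offer→select)
                        [data]
                          Y self-dual
                        [more]
                          Y self-dual
                    [err]
                      ?Str ↦ !Str
                        end self-dual
        [done]
          ?Str ↦ !Str
            &{retry,ack} ↦ ⊕{retry,ack}  (offer→select)
              [retry]
                !Unit ↦ ?Unit
                  !Int ↦ ?Int
                    Y self-dual
              [ack]
                ?Str ↦ !Str
                  &{ok,err} ↦ ⊕{ok,err}  (offer→select)
                    [ok]
                      Y self-dual
                    [err]
                      Y self-dual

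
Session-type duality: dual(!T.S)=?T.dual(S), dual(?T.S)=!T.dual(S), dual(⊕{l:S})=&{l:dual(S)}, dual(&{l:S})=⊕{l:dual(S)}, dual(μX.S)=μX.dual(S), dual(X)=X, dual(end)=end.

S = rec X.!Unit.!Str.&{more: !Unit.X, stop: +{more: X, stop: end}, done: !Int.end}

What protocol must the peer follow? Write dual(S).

rec X.?Unit.?Str.+{more: ?Unit.X, stop: &{more: X, stop: end}, done: ?Int.end}

rec X ↦ rec X  (binder kept)
  !Unit ↦ ?Unit
    !Str ↦ ?Str
      &{more,stop,done} ↦ +{more,stop,done}  (&→⊕)
        case more:
          !Unit ↦ ?Unit
            X ↦ X
        case stop:
          +{more,stop} ↦ &{more,stop}  (select→offer)
            case more:
              X ↦ X
            case stop:
              end ↦ end
        case done:
          !Int ↦ ?Int
            end ↦ end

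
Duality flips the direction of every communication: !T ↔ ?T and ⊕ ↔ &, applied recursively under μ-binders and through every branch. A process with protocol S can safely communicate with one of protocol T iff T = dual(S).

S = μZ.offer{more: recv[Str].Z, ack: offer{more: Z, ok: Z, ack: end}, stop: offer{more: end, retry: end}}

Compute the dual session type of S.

μZ.select{more: send[Str].Z, ack: select{more: Z, ok: Z, ack: end}, stop: select{more: end, retry: end}}

μZ → μZ  (binder kept)
  offer{more,ack,stop} → select{more,ack,stop}  (offer→select)
    [more]
      recv[Str] → send[Str]
        dual(Z) = Z
    [ack]
      offer{more,ok,ack} → select{more,ok,ack}  (offer→select)
        [more]
          dual(Z) = Z
        [ok]
          dual(Z) = Z
        [ack]
          dual(end) = end
    [stop]
      offer{more,retry} → select{more,retry}  (offer→select)
        [more]
          dual(end) = end
        [retry]
          dual(end) = end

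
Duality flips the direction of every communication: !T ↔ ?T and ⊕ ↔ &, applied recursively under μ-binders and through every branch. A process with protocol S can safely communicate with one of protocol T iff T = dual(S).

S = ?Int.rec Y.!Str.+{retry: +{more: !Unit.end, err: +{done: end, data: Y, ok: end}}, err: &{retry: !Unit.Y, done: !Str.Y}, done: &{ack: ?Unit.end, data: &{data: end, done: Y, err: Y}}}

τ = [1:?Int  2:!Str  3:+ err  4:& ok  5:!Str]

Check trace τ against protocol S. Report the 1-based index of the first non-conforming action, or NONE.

@1 ?Int  match  state: rec Y.…
@2 !Str  match  state: +{retry: +{more: !Unit.end, err: +{done: end, data: rec Y.…, ok: end}}, err: &{retry: !Unit.rec Y.…, done: !Str.rec Y.…}, done: &{ack: ?Unit.end, data: &{data: end, done: rec Y.…, err: rec Y.…}}}
@3 + err  match  state: &{retry: !Unit.rec Y.…, done: !Str.rec Y.…}
@4 got & ok, protocol expects & retry or & done  ✗

4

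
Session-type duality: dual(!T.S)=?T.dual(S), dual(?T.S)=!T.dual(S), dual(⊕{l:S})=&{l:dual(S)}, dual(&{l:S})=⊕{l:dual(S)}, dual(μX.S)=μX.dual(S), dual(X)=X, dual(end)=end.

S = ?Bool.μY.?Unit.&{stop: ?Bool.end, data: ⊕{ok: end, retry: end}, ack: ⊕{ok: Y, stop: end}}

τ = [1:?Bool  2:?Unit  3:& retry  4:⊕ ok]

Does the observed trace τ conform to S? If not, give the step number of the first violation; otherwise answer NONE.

[1] ?Bool  ✓  now at μY.…
[2] ?Unit  ✓  now at &{stop: ?Bool.end, data: ⊕{ok: end, retry: end}, ack: ⊕{ok: μY.…, stop: end}}
[3] got & retry, protocol expects & stop or & data or & ack  ✗

3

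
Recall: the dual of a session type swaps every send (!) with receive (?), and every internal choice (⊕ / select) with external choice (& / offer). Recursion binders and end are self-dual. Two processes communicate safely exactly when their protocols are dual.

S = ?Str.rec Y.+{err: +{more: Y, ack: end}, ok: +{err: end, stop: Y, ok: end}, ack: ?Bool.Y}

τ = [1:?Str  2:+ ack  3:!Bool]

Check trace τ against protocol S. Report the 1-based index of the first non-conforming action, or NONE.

[1] ?Str  match  residual = rec Y.…
[2] + ack  match  residual = ?Bool.rec Y.…
[3] got !Bool, protocol expects ?Bool  ✗

3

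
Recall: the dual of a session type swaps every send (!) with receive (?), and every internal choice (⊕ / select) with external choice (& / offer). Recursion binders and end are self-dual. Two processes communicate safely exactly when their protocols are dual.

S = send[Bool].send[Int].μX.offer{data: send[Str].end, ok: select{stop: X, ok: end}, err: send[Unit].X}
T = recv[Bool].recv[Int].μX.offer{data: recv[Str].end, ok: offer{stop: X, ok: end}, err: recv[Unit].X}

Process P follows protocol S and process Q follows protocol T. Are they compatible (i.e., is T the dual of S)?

send[Bool] | recv[Bool]  match
  send[Int] | recv[Int]  match
    μX | μX  match (binder kept)
      offer{data,ok,err} | offer{data,ok,err}  ✗ choice polarity not flipped — not dual

NO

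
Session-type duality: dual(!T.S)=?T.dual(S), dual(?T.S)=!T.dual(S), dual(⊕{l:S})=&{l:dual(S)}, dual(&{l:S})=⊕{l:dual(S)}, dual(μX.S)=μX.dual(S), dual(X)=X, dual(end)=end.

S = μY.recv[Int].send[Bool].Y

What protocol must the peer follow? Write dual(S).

μY.send[Int].recv[Bool].Y

μY = μY  (binder kept)
  recv[Int] = send[Int]
    send[Bool] = recv[Bool]
      Y self-dual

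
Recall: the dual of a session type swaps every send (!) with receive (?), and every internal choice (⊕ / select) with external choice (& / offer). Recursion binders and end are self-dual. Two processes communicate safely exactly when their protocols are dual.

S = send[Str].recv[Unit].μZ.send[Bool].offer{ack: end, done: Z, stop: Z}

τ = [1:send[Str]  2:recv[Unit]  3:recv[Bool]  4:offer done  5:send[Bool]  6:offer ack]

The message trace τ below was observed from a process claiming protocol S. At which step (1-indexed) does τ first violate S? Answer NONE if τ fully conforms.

3

step 1: send[Str]  ok  state: recv[Unit].μZ.…
step 2: recv[Unit]  ok  state: μZ.…
step 3: got recv[Bool], protocol expects send[Bool]  ✗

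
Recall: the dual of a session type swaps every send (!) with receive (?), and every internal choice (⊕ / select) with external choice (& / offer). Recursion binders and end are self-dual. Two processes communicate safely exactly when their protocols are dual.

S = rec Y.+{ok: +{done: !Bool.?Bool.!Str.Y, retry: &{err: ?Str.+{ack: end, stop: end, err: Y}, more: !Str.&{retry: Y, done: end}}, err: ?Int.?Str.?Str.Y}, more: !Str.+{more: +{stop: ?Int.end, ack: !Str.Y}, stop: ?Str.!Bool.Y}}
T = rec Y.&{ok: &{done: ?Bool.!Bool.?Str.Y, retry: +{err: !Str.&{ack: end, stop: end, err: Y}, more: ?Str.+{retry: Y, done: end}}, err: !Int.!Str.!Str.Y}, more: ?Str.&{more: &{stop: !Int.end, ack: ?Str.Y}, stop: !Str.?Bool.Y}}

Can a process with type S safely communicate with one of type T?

YES

rec Y | rec Y  match (μ self-dual)
  +{ok,more} | &{ok,more}  match labels match
    • ok:
      +{done,retry,err} | &{done,retry,err}  match labels match
        • done:
          !Bool | ?Bool  match
            ?Bool | !Bool  match
              !Str | ?Str  match
                Y | Y  match
        • retry:
          &{err,more} | +{err,more}  match labels match
            • err:
              ?Str | !Str  match
                +{ack,stop,err} | &{ack,stop,err}  match labels match
                  • ack:
                    end | end  match
                  • stop:
                    end | end  match
                  • err:
                    Y | Y  match
            • more:
              !Str | ?Str  match
                &{retry,done} | +{retry,done}  match labels match
                  • retry:
                    Y | Y  match
                  • done:
                    end | end  match
        • err:
          ?Int | !Int  match
            ?Str | !Str  match
              ?Str | !Str  match
                Y | Y  match
    • more:
      !Str | ?Str  match
        +{more,stop} | &{more,stop}  match labels match
          • more:
            +{stop,ack} | &{stop,ack}  match labels match
              • stop:
                ?Int | !Int  match
                  end | end  match
              • ack:
                !Str | ?Str  match
                  Y | Y  match
          • stop:
            ?Str | !Str  match
              !Bool | ?Bool  match
                Y | Y  match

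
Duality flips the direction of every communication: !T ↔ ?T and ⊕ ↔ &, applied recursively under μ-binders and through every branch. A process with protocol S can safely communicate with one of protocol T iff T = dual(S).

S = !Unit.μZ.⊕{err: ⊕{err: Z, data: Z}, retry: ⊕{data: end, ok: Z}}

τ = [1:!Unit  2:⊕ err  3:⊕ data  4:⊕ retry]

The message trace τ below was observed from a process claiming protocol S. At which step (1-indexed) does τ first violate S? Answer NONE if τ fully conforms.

step 1: !Unit  ok  cont: μZ.…
step 2: ⊕ err  ok  cont: ⊕{err: μZ.…, data: μZ.…}
step 3: ⊕ data  ok  cont: μZ.…
step 4: ⊕ retry  ok  cont: ⊕{data: end, ok: μZ.…}
τ conforms to S (length 4)

NONE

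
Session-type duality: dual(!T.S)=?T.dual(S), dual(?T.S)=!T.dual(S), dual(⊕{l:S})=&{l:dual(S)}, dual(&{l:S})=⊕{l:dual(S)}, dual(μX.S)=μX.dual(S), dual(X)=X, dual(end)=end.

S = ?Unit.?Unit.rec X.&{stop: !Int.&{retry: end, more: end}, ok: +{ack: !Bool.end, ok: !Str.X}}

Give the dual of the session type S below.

?Unit → !Unit
  ?Unit → !Unit
    rec X → rec X  (μ self-dual)
      &{stop,ok} → +{stop,ok}  (&→⊕)
        • stop:
          !Int → ?Int
            &{retry,more} → +{retry,more}  (&→⊕)
              • retry:
                end self-dual
              • more:
                end self-dual
        • ok:
          +{ack,ok} → &{ack,ok}  (⊕→&)
            • ack:
              !Bool → ?Bool
                end self-dual
            • ok:
              !Str → ?Str
                X self-dual

!Unit.!Unit.rec X.+{stop: ?Int.+{retry: end, more: end}, ok: &{ack: ?Bool.end, ok: ?Str.X}}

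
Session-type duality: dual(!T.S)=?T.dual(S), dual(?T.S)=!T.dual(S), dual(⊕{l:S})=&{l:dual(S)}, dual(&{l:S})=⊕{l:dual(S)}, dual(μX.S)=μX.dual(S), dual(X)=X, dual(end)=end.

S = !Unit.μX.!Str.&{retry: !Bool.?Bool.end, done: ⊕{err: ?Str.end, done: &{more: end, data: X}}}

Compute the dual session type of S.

?Unit.μX.?Str.⊕{retry: ?Bool.!Bool.end, done: &{err: !Str.end, done: ⊕{more: end, data: X}}}

!Unit → ?Unit
  μX → μX  (μ self-dual)
    !Str → ?Str
      &{retry,done} → ⊕{retry,done}  (offer→select)
        case retry:
          !Bool → ?Bool
            ?Bool → !Bool
              end ↦ end
        case done:
          ⊕{err,done} → &{err,done}  (⊕→&)
            case err:
              ?Str → !Str
                end ↦ end
            case done:
              &{more,data} → ⊕{more,data}  (offer→select)
                case more:
                  end ↦ end
                case data:
                  X ↦ X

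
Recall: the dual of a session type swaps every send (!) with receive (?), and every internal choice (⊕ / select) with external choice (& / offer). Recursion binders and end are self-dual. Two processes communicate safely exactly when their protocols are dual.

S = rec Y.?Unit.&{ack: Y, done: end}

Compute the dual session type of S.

rec Y.!Unit.+{ack: Y, done: end}

rec Y ↦ rec Y  (binder kept)
  ?Unit ↦ !Unit
    &{ack,done} ↦ +{ack,done}  (offer→select)
      • ack:
        Y self-dual
      • done:
        end self-dual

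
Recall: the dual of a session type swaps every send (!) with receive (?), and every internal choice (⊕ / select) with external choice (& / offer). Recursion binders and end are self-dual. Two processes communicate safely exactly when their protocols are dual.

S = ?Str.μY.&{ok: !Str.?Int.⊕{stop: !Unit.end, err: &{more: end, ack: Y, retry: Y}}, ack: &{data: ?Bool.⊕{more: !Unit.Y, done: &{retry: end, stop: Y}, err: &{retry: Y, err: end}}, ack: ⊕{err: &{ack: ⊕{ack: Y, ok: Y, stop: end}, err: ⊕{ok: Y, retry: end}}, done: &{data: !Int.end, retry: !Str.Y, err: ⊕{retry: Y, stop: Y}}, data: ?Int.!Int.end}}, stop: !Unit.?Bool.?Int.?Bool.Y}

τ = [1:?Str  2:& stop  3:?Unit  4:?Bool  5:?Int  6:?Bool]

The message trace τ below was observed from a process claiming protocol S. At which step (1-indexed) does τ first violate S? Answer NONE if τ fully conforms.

[1] ?Str  ✓  now at μY.…
[2] & stop  ✓  now at !Unit.?Bool.?Int.?Bool.μY.…
[3] got ?Unit, protocol expects !Unit  ✗

3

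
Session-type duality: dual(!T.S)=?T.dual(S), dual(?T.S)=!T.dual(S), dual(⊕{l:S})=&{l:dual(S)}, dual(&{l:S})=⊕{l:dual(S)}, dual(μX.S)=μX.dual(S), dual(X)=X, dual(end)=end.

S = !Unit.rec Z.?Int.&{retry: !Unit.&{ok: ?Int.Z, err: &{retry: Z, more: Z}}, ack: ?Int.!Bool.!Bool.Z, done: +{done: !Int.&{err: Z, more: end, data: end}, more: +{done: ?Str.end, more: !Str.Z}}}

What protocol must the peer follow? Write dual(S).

!Unit ↦ ?Unit
  rec Z ↦ rec Z  (μ self-dual)
    ?Int ↦ !Int
      &{retry,ack,done} ↦ +{retry,ack,done}  (&→⊕)
        case retry:
          !Unit ↦ ?Unit
            &{ok,err} ↦ +{ok,err}  (&→⊕)
              case ok:
                ?Int ↦ !Int
                  dual(Z) = Z
              case err:
                &{retry,more} ↦ +{retry,more}  (&→⊕)
                  case retry:
                    dual(Z) = Z
                  case more:
                    dual(Z) = Z
        case ack:
          ?Int ↦ !Int
            !Bool ↦ ?Bool
              !Bool ↦ ?Bool
                dual(Z) = Z
        case done:
          +{done,more} ↦ &{done,more}  (⊕→&)
            case done:
              !Int ↦ ?Int
                &{err,more,data} ↦ +{err,more,data}  (&→⊕)
                  case err:
                    dual(Z) = Z
                  case more:
                    dual(end) = end
                  case data:
                    dual(end) = end
            case more:
              +{done,more} ↦ &{done,more}  (⊕→&)
                case done:
                  ?Str ↦ !Str
                    dual(end) = end
                case more:
                  !Str ↦ ?Str
                    dual(Z) = Z

?Unit.rec Z.!Int.+{retry: ?Unit.+{ok: !Int.Z, err: +{retry: Z, more: Z}}, ack: !Int.?Bool.?Bool.Z, done: &{done: ?Int.+{err: Z, more: end, data: end}, more: &{done: !Str.end, more: ?Str.Z}}}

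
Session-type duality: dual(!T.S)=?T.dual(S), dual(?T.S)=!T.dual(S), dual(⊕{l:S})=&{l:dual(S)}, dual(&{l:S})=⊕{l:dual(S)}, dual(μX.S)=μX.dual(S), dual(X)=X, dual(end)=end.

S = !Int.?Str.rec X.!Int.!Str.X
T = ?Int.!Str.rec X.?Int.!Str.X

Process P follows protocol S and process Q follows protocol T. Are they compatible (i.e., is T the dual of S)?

NO

!Int ‖ ?Int  match
  ?Str ‖ !Str  match
    rec X ‖ rec X  match (μ self-dual)
      !Int ‖ ?Int  match
        !Str ‖ !Str  ✗ same direction on both sides — not dual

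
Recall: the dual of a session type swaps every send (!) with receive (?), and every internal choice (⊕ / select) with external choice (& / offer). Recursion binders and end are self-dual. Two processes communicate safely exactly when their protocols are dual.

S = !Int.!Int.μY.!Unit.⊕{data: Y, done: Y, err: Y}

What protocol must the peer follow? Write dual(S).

!Int → ?Int
  !Int → ?Int
    μY → μY  (binder kept)
      !Unit → ?Unit
        ⊕{data,done,err} → &{data,done,err}  (select→offer)
          • data:
            dual(Y) = Y
          • done:
            dual(Y) = Y
          • err:
            dual(Y) = Y

?Int.?Int.μY.?Unit.&{data: Y, done: Y, err: Y}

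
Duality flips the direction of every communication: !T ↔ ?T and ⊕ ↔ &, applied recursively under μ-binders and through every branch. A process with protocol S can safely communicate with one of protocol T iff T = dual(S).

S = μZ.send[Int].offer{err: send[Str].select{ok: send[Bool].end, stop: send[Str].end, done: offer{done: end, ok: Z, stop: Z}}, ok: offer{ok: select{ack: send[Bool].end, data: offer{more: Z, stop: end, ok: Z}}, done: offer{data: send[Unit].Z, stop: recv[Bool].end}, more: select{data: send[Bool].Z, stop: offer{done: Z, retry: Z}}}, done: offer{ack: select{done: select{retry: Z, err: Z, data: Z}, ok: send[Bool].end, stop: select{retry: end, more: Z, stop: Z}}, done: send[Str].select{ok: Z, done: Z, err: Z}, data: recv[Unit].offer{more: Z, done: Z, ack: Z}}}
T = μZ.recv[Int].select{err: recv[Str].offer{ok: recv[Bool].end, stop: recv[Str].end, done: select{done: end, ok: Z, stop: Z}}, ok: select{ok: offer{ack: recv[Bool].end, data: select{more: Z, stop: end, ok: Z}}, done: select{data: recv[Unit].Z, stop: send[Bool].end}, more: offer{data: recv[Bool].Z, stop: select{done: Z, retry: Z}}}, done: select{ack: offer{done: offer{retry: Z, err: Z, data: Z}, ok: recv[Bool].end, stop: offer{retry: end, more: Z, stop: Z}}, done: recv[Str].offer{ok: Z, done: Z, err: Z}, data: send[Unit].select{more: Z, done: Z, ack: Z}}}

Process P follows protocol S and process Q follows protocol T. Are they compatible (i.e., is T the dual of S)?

μZ ‖ μZ  match (rec unchanged)
  send[Int] ‖ recv[Int]  match
    offer{err,ok,done} ‖ select{err,ok,done}  match same labels
      case err:
        send[Str] ‖ recv[Str]  match
          select{ok,stop,done} ‖ offer{ok,stop,done}  match same labels
            case ok:
              send[Bool] ‖ recv[Bool]  match
                end ‖ end  match
            case stop:
              send[Str] ‖ recv[Str]  match
                end ‖ end  match
            case done:
              offer{done,ok,stop} ‖ select{done,ok,stop}  match same labels
                case done:
                  end ‖ end  match
                case ok:
                  Z ‖ Z  match
                case stop:
                  Z ‖ Z  match
      case ok:
        offer{ok,done,more} ‖ select{ok,done,more}  match same labels
          case ok:
            select{ack,data} ‖ offer{ack,data}  match same labels
              case ack:
                send[Bool] ‖ recv[Bool]  match
                  end ‖ end  match
              case data:
                offer{more,stop,ok} ‖ select{more,stop,ok}  match same labels
                  case more:
                    Z ‖ Z  match
                  case stop:
                    end ‖ end  match
                  case ok:
                    Z ‖ Z  match
          case done:
            offer{data,stop} ‖ select{data,stop}  match same labels
              case data:
                send[Unit] ‖ recv[Unit]  match
                  Z ‖ Z  match
              case stop:
                recv[Bool] ‖ send[Bool]  match
                  end ‖ end  match
          case more:
            select{data,stop} ‖ offer{data,stop}  match same labels
              case data:
                send[Bool] ‖ recv[Bool]  match
                  Z ‖ Z  match
              case stop:
                offer{done,retry} ‖ select{done,retry}  match same labels
                  case done:
                    Z ‖ Z  match
                  case retry:
                    Z ‖ Z  match
      case done:
        offer{ack,done,data} ‖ select{ack,done,data}  match same labels
          case ack:
            select{done,ok,stop} ‖ offer{done,ok,stop}  match same labels
              case done:
                select{retry,err,data} ‖ offer{retry,err,data}  match same labels
                  case retry:
                    Z ‖ Z  match
                  case err:
                    Z ‖ Z  match
                  case data:
                    Z ‖ Z  match
              case ok:
                send[Bool] ‖ recv[Bool]  match
                  end ‖ end  match
              case stop:
                select{retry,more,stop} ‖ offer{retry,more,stop}  match same labels
                  case retry:
                    end ‖ end  match
                  case more:
                    Z ‖ Z  match
                  case stop:
                    Z ‖ Z  match
          case done:
            send[Str] ‖ recv[Str]  match
              select{ok,done,err} ‖ offer{ok,done,err}  match same labels
                case ok:
                  Z ‖ Z  match
                case done:
                  Z ‖ Z  match
                case err:
                  Z ‖ Z  match
          case data:
            recv[Unit] ‖ send[Unit]  match
              offer{more,done,ack} ‖ select{more,done,ack}  match same labels
                case more:
                  Z ‖ Z  match
                case done:
                  Z ‖ Z  match
                case ack:
                  Z ‖ Z  match

YES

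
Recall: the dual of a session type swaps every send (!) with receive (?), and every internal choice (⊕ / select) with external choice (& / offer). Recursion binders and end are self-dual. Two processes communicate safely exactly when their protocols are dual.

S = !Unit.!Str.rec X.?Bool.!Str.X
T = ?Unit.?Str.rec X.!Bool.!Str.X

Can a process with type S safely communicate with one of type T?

!Unit ‖ ?Unit  match
  !Str ‖ ?Str  match
    rec X ‖ rec X  match (rec unchanged)
      ?Bool ‖ !Bool  match
        !Str ‖ !Str  ✗ same direction on both sides — not dual

NO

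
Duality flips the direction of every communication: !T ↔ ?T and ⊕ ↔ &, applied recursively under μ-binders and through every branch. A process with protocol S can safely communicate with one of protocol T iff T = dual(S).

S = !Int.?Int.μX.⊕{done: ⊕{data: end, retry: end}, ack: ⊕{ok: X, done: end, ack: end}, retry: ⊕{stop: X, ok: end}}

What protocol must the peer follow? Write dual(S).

!Int ↦ ?Int
  ?Int ↦ !Int
    μX ↦ μX  (rec unchanged)
      ⊕{done,ack,retry} ↦ &{done,ack,retry}  (internal→external)
        case done:
          ⊕{data,retry} ↦ &{data,retry}  (internal→external)
            case data:
              dual(end) = end
            case retry:
              dual(end) = end
        case ack:
          ⊕{ok,done,ack} ↦ &{ok,done,ack}  (internal→external)
            case ok:
              dual(X) = X
            case done:
              dual(end) = end
            case ack:
              dual(end) = end
        case retry:
          ⊕{stop,ok} ↦ &{stop,ok}  (internal→external)
            case stop:
              dual(X) = X
            case ok:
              dual(end) = end

?Int.!Int.μX.&{done: &{data: end, retry: end}, ack: &{ok: X, done: end, ack: end}, retry: &{stop: X, ok: end}}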